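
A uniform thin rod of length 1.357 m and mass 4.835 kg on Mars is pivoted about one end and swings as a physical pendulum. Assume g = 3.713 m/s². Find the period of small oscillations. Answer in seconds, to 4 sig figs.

For a physical pendulum T = 2π√(I/(mgd)), with d = 0.67850 m from pivot to centre of mass.
I_cm = mL²/12 = 4.835 × 1.357²/12 = 0.74195 kg·m²; I = I_cm + md² = 0.74195 + 4.835 × 0.67850² = 2.9678 kg·m².
T = 2π√(2.9678/(4.835 × 3.713 × 0.67850)) = 3.101 s.

3.101 s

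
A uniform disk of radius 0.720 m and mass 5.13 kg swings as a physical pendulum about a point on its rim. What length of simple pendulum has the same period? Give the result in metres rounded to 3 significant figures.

1.08 m

The equivalent simple-pendulum length is L_eq = I/(md), where I is about the pivot and d = 0.7200 m.
I_cm = ½mR² = 1.330 kg·m², so I = I_cm + md² = 1.330 + 2.659 = 3.989 kg·m².
L_eq = 3.989/(5.13 × 0.7200) = 1.08 m.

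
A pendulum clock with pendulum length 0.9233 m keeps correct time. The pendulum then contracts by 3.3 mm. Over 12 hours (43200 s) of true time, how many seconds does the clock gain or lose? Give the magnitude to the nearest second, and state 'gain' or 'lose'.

gain 77 s

T ∝ √L, so T'/T = √(0.92000/0.9233) = 0.998211.
In 43200 s of true time the clock registers 43200/0.998211 = 43277.4 s, so it gains 77 s.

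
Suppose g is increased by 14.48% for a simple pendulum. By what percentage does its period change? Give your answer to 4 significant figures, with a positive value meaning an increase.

T ∝ 1/√g, so T'/T = 1/√(1.1448) = 0.93462.
Percentage change in T = (0.93462 − 1) × 100% = -6.538%.

-6.538%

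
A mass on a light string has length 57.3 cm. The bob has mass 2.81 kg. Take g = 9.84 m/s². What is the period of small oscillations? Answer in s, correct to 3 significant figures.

1.52 s

T = 2π√(L/g) = 2π√(0.573/9.84) = 2π × 0.2413 = 1.52 s.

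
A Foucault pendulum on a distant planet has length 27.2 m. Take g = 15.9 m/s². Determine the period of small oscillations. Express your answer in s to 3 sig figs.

T = 2π√(L/g) = 2π√(27.2/15.9) = 2π × 1.308 = 8.22 s.

8.22 s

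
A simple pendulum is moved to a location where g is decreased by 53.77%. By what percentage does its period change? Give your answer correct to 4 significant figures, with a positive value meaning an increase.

47.07%

T ∝ 1/√g, so T'/T = 1/√(0.46230) = 1.4707.
Percentage change in T = (1.4707 − 1) × 100% = 47.07%.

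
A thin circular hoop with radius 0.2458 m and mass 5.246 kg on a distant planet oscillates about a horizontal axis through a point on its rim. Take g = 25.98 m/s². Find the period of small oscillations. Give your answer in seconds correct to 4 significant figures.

I_cm = mr² = 0.31695 kg·m². The pivot is at distance d = 0.2458 m from the centre of mass.
By the parallel-axis theorem, I = I_cm + md² = 0.31695 + 0.31695 = 0.63390 kg·m².
T = 2π√(I/(mgd)) = 2π√(0.63390/(5.246 × 25.98 × 0.2458)) = 0.8643 s.

0.8643 s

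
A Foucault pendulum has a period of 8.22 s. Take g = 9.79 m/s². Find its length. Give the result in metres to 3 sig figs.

From T = 2π√(L/g), L = gT²/(4π²) = 9.79 × 8.220²/(4π²) = 16.8 m.

16.8 m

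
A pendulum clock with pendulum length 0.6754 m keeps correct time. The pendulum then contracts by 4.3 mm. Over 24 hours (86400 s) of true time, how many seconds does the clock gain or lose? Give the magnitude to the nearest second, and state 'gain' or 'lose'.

T ∝ √L, so T'/T = √(0.67110/0.6754) = 0.996812.
In 86400 s of true time the clock registers 86400/0.996812 = 86676.4 s, so it gains 276 s.

gain 276 s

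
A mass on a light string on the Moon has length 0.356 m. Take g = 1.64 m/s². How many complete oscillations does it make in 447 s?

152

T = 2π√(L/g) = 2π√(0.356/1.64) = 2.927 s.
Number of complete oscillations = ⌊447/2.927⌋ = ⌊152.7⌋ = 152.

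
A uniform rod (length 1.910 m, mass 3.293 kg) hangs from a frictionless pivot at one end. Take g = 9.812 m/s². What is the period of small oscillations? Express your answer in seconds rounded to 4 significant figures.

For a physical pendulum T = 2π√(I/(mgd)), with d = 0.95500 m from pivot to centre of mass.
I_cm = mL²/12 = 3.293 × 1.910²/12 = 1.0011 kg·m²; I = I_cm + md² = 1.0011 + 3.293 × 0.95500² = 4.0044 kg·m².
T = 2π√(4.0044/(3.293 × 9.812 × 0.95500)) = 2.263 s.

2.263 s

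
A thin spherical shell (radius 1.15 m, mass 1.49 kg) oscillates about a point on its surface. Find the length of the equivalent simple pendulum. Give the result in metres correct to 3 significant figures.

The equivalent simple-pendulum length is L_eq = I/(md), where I is about the pivot and d = 1.150 m.
I_cm = (2/3)mR² = 1.314 kg·m², so I = I_cm + md² = 1.314 + 1.971 = 3.284 kg·m².
L_eq = 3.284/(1.49 × 1.150) = 1.92 m.

1.92 m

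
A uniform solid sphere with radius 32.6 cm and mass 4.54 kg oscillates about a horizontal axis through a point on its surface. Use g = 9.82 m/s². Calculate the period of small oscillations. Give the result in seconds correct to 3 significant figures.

1.35 s

I_cm = (2/5)mr² = 0.1930 kg·m². The pivot is at distance d = 0.326 m from the centre of mass.
By the parallel-axis theorem, I = I_cm + md² = 0.1930 + 0.4825 = 0.6755 kg·m².
T = 2π√(I/(mgd)) = 2π√(0.6755/(4.54 × 9.82 × 0.326)) = 1.35 s.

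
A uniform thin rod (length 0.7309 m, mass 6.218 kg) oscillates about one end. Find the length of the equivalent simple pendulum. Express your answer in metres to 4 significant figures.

0.4873 m

The equivalent simple-pendulum length is L_eq = I/(md), where I is about the pivot and d = 0.36545 m.
I_cm = (1/12)mL² = 0.27681 kg·m², so I = I_cm + md² = 0.27681 + 0.83044 = 1.1072 kg·m².
L_eq = 1.1072/(6.218 × 0.36545) = 0.4873 m.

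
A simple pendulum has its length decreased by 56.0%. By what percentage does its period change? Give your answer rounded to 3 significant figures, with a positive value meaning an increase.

T ∝ √L, so T'/T = √(0.4400) = 0.6633.
Percentage change in T = (0.6633 − 1) × 100% = -33.7%.

-33.7%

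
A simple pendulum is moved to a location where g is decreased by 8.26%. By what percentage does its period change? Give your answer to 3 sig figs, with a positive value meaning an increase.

4.40%

T ∝ 1/√g, so T'/T = 1/√(0.9174) = 1.044.
Percentage change in T = (1.044 − 1) × 100% = 4.40%.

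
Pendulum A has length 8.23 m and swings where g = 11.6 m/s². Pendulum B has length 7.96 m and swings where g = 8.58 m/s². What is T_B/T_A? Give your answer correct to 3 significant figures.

1.14

T = 2π√(L/g), so T_B/T_A = √((L_B/g_B)/(L_A/g_A)) = √((7.96/8.58)/(8.23/11.6)) = 1.14.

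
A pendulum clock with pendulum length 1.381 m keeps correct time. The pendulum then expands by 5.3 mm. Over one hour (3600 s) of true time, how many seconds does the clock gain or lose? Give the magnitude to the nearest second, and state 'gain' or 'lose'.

lose 7 s

T ∝ √L, so T'/T = √(1.38630/1.381) = 1.00192.
In 3600 s of true time the clock registers 3600/1.00192 = 3593.1 s, so it loses 7 s.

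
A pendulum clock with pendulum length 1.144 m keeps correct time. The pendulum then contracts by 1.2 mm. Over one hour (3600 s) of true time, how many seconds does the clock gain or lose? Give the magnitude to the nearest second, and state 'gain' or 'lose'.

gain 2 s

T ∝ √L, so T'/T = √(1.14280/1.144) = 0.999475.
In 3600 s of true time the clock registers 3600/0.999475 = 3601.9 s, so it gains 2 s.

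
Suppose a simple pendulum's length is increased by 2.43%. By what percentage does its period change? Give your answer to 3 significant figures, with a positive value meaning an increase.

T ∝ √L, so T'/T = √(1.024) = 1.012.
Percentage change in T = (1.012 − 1) × 100% = 1.21%.

1.21%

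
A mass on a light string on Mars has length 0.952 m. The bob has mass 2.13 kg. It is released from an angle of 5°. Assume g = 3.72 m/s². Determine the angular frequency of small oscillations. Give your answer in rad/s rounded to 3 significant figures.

ω = √(g/L) = √(3.72/0.952) = 1.98 rad/s.

1.98 rad/s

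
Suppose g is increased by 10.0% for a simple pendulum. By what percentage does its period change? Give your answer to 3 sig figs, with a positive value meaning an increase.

-4.65%

T ∝ 1/√g, so T'/T = 1/√(1.100) = 0.9535.
Percentage change in T = (0.9535 − 1) × 100% = -4.65%.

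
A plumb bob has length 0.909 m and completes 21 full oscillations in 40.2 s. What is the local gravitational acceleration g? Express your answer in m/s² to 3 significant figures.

T = 40.2/21 = 1.914 s.
From T = 2π√(L/g), g = 4π²L/T² = 4π² × 0.909/1.914² = 9.79 m/s².

9.79 m/s²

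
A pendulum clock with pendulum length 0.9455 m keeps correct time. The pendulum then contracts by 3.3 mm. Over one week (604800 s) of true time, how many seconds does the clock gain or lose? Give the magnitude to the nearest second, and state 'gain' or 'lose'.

gain 1058 s

T ∝ √L, so T'/T = √(0.94220/0.9455) = 0.998253.
In 604800 s of true time the clock registers 604800/0.998253 = 605858.2 s, so it gains 1058 s.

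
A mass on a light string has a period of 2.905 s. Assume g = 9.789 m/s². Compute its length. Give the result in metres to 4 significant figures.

From T = 2π√(L/g), L = gT²/(4π²) = 9.789 × 2.9050²/(4π²) = 2.093 m.

2.093 m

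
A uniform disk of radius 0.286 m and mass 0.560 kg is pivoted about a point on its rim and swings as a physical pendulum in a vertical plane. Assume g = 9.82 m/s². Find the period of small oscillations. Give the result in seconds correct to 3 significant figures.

1.31 s

I_cm = ½mr² = 0.02290 kg·m². The pivot is at distance d = 0.286 m from the centre of mass.
By the parallel-axis theorem, I = I_cm + md² = 0.02290 + 0.04581 = 0.06871 kg·m².
T = 2π√(I/(mgd)) = 2π√(0.06871/(0.560 × 9.82 × 0.286)) = 1.31 s.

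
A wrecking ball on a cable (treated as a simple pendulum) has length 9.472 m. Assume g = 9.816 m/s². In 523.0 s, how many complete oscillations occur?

84

T = 2π√(L/g) = 2π√(9.472/9.816) = 6.1721 s.
Number of complete oscillations = ⌊523.0/6.1721⌋ = ⌊84.736⌋ = 84.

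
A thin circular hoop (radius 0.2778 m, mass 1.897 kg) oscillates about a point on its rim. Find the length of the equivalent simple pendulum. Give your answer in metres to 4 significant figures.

The equivalent simple-pendulum length is L_eq = I/(md), where I is about the pivot and d = 0.27780 m.
I_cm = mR² = 0.14640 kg·m², so I = I_cm + md² = 0.14640 + 0.14640 = 0.29279 kg·m².
L_eq = 0.29279/(1.897 × 0.27780) = 0.5556 m.

0.5556 m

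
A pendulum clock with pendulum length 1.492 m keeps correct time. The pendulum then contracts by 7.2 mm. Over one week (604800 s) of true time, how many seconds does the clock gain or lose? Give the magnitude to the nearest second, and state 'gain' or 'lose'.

gain 1465 s

T ∝ √L, so T'/T = √(1.48480/1.492) = 0.997584.
In 604800 s of true time the clock registers 604800/0.997584 = 606264.6 s, so it gains 1465 s.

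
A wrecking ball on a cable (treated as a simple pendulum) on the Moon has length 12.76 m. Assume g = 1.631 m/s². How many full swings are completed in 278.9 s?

15

T = 2π√(L/g) = 2π√(12.76/1.631) = 17.574 s.
Number of complete oscillations = ⌊278.9/17.574⌋ = ⌊15.870⌋ = 15.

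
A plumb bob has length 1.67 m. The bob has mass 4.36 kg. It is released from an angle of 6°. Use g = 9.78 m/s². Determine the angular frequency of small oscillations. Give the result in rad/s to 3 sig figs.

2.42 rad/s

ω = √(g/L) = √(9.78/1.67) = 2.42 rad/s.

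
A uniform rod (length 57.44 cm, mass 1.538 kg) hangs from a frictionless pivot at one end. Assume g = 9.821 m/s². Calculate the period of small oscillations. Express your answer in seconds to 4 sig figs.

For a physical pendulum T = 2π√(I/(mgd)), with d = 0.28720 m from pivot to centre of mass.
I_cm = mL²/12 = 1.538 × 0.5744²/12 = 0.042287 kg·m²; I = I_cm + md² = 0.042287 + 1.538 × 0.28720² = 0.16915 kg·m².
T = 2π√(0.16915/(1.538 × 9.821 × 0.28720)) = 1.241 s.

1.241 s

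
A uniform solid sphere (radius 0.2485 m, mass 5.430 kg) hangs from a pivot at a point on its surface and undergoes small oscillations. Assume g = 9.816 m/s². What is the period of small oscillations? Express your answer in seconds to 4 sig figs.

I_cm = (2/5)mr² = 0.13413 kg·m². The pivot is at distance d = 0.2485 m from the centre of mass.
By the parallel-axis theorem, I = I_cm + md² = 0.13413 + 0.33531 = 0.46944 kg·m².
T = 2π√(I/(mgd)) = 2π√(0.46944/(5.430 × 9.816 × 0.2485)) = 1.183 s.

1.183 s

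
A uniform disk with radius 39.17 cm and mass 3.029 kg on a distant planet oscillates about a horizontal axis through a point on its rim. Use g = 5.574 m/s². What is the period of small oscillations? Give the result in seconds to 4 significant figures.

2.040 s

I_cm = ½mr² = 0.23237 kg·m². The pivot is at distance d = 0.3917 m from the centre of mass.
By the parallel-axis theorem, I = I_cm + md² = 0.23237 + 0.46474 = 0.69710 kg·m².
T = 2π√(I/(mgd)) = 2π√(0.69710/(3.029 × 5.574 × 0.3917)) = 2.040 s.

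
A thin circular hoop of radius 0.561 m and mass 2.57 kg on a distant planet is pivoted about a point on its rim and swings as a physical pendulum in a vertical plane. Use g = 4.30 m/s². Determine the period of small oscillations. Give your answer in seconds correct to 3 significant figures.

3.21 s

I_cm = mr² = 0.8088 kg·m². The pivot is at distance d = 0.561 m from the centre of mass.
By the parallel-axis theorem, I = I_cm + md² = 0.8088 + 0.8088 = 1.618 kg·m².
T = 2π√(I/(mgd)) = 2π√(1.618/(2.57 × 4.30 × 0.561)) = 3.21 s.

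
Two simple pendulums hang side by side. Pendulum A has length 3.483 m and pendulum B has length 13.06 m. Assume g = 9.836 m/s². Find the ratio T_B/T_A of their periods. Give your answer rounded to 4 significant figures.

1.936

T ∝ √L, so T_B/T_A = √(L_B/L_A) = √(13.06/3.483) = 1.936.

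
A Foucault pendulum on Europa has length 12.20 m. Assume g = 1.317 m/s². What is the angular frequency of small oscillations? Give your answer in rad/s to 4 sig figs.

0.3286 rad/s

ω = √(g/L) = √(1.317/12.20) = 0.3286 rad/s.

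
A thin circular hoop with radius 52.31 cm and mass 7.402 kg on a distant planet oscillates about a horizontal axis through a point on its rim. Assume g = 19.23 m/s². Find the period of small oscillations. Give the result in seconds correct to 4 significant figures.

1.466 s

I_cm = mr² = 2.0254 kg·m². The pivot is at distance d = 0.5231 m from the centre of mass.
By the parallel-axis theorem, I = I_cm + md² = 2.0254 + 2.0254 = 4.0509 kg·m².
T = 2π√(I/(mgd)) = 2π√(4.0509/(7.402 × 19.23 × 0.5231)) = 1.466 s.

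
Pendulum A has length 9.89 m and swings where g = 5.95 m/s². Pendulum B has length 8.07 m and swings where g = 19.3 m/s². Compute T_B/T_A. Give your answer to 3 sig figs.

0.502

T = 2π√(L/g), so T_B/T_A = √((L_B/g_B)/(L_A/g_A)) = √((8.07/19.3)/(9.89/5.95)) = 0.502.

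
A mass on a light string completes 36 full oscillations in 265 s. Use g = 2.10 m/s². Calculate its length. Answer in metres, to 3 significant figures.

2.88 m

T = 265/36 = 7.361 s.
From T = 2π√(L/g), L = gT²/(4π²) = 2.10 × 7.361²/(4π²) = 2.88 m.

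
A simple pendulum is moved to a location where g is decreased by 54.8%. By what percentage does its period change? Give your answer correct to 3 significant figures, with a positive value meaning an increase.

T ∝ 1/√g, so T'/T = 1/√(0.4520) = 1.487.
Percentage change in T = (1.487 − 1) × 100% = 48.7%.

48.7%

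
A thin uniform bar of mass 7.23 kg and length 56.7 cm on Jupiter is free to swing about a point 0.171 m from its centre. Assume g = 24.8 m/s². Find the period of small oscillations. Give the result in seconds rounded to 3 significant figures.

For a physical pendulum T = 2π√(I/(mgd)), with d = 0.1710 m from pivot to centre of mass.
I_cm = mL²/12 = 7.23 × 0.567²/12 = 0.1937 kg·m²; I = I_cm + md² = 0.1937 + 7.23 × 0.1710² = 0.4051 kg·m².
T = 2π√(0.4051/(7.23 × 24.8 × 0.1710)) = 0.722 s.

0.722 s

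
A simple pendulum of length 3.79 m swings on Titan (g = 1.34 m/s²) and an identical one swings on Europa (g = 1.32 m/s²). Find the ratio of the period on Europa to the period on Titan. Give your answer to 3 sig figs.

T ∝ 1/√g, so T₂/T₁ = √(g₁/g₂) = √(1.34/1.32) = 1.01.

1.01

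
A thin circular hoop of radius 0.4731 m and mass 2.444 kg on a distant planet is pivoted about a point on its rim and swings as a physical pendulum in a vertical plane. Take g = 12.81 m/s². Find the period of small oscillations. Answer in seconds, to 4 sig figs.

I_cm = mr² = 0.54702 kg·m². The pivot is at distance d = 0.4731 m from the centre of mass.
By the parallel-axis theorem, I = I_cm + md² = 0.54702 + 0.54702 = 1.0940 kg·m².
T = 2π√(I/(mgd)) = 2π√(1.0940/(2.444 × 12.81 × 0.4731)) = 1.708 s.

1.708 s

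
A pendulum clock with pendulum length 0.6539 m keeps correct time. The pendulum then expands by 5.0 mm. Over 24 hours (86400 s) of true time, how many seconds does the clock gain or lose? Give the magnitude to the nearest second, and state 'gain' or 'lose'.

T ∝ √L, so T'/T = √(0.65890/0.6539) = 1.00382.
In 86400 s of true time the clock registers 86400/1.00382 = 86071.6 s, so it loses 328 s.

lose 328 s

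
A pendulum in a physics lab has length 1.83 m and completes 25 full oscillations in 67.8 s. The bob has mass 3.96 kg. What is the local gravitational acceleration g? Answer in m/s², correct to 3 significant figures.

T = 67.8/25 = 2.712 s.
From T = 2π√(L/g), g = 4π²L/T² = 4π² × 1.83/2.712² = 9.82 m/s².

9.82 m/s²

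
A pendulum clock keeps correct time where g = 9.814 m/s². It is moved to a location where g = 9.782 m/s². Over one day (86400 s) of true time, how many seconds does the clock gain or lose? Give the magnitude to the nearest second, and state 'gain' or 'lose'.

The clock's period scales as T ∝ 1/√g, so T'/T = √(9.814/9.782) = 1.00163.
In 86400 s of true time the clock registers 86400/1.00163 = 86259.0 s, so it loses 141 s.

lose 141 s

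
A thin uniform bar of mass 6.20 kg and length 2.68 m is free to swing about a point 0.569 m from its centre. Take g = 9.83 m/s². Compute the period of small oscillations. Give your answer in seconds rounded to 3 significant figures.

2.55 s

For a physical pendulum T = 2π√(I/(mgd)), with d = 0.5690 m from pivot to centre of mass.
I_cm = mL²/12 = 6.20 × 2.68²/12 = 3.711 kg·m²; I = I_cm + md² = 3.711 + 6.20 × 0.5690² = 5.718 kg·m².
T = 2π√(5.718/(6.20 × 9.83 × 0.5690)) = 2.55 s.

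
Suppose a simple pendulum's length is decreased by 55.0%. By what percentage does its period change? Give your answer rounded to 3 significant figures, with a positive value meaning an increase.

T ∝ √L, so T'/T = √(0.4500) = 0.6708.
Percentage change in T = (0.6708 − 1) × 100% = -32.9%.

-32.9%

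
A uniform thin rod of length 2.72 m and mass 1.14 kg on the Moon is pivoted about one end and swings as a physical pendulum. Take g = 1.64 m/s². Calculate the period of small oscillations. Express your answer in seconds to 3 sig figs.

6.61 s

For a physical pendulum T = 2π√(I/(mgd)), with d = 1.360 m from pivot to centre of mass.
I_cm = mL²/12 = 1.14 × 2.72²/12 = 0.7028 kg·m²; I = I_cm + md² = 0.7028 + 1.14 × 1.360² = 2.811 kg·m².
T = 2π√(2.811/(1.14 × 1.64 × 1.360)) = 6.61 s.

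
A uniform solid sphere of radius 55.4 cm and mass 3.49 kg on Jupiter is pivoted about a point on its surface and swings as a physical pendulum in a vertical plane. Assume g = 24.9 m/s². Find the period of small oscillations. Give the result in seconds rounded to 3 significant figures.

1.11 s

I_cm = (2/5)mr² = 0.4285 kg·m². The pivot is at distance d = 0.554 m from the centre of mass.
By the parallel-axis theorem, I = I_cm + md² = 0.4285 + 1.071 = 1.500 kg·m².
T = 2π√(I/(mgd)) = 2π√(1.500/(3.49 × 24.9 × 0.554)) = 1.11 s.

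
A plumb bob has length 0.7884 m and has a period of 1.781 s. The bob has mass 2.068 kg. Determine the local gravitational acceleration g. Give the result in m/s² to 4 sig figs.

From T = 2π√(L/g), g = 4π²L/T² = 4π² × 0.7884/1.7810² = 9.812 m/s².

9.812 m/s²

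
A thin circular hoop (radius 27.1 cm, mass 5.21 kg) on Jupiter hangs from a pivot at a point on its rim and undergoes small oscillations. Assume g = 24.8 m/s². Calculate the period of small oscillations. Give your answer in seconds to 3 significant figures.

I_cm = mr² = 0.3826 kg·m². The pivot is at distance d = 0.271 m from the centre of mass.
By the parallel-axis theorem, I = I_cm + md² = 0.3826 + 0.3826 = 0.7653 kg·m².
T = 2π√(I/(mgd)) = 2π√(0.7653/(5.21 × 24.8 × 0.271)) = 0.929 s.

0.929 s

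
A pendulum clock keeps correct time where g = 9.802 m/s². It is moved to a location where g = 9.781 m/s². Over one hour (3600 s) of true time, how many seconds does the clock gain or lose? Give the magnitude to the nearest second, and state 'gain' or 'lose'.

lose 4 s

The clock's period scales as T ∝ 1/√g, so T'/T = √(9.802/9.781) = 1.00107.
In 3600 s of true time the clock registers 3600/1.00107 = 3596.1 s, so it loses 4 s.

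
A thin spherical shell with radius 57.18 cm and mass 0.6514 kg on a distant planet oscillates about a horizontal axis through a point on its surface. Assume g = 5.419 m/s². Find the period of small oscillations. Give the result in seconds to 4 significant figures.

2.635 s

I_cm = (2/3)mr² = 0.14199 kg·m². The pivot is at distance d = 0.5718 m from the centre of mass.
By the parallel-axis theorem, I = I_cm + md² = 0.14199 + 0.21298 = 0.35496 kg·m².
T = 2π√(I/(mgd)) = 2π√(0.35496/(0.6514 × 5.419 × 0.5718)) = 2.635 s.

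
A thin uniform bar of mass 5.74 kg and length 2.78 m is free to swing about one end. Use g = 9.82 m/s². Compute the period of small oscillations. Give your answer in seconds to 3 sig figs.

2.73 s

For a physical pendulum T = 2π√(I/(mgd)), with d = 1.390 m from pivot to centre of mass.
I_cm = mL²/12 = 5.74 × 2.78²/12 = 3.697 kg·m²; I = I_cm + md² = 3.697 + 5.74 × 1.390² = 14.79 kg·m².
T = 2π√(14.79/(5.74 × 9.82 × 1.390)) = 2.73 s.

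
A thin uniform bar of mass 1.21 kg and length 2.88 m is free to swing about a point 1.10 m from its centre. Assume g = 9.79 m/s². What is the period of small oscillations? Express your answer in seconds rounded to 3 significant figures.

For a physical pendulum T = 2π√(I/(mgd)), with d = 1.100 m from pivot to centre of mass.
I_cm = mL²/12 = 1.21 × 2.88²/12 = 0.8364 kg·m²; I = I_cm + md² = 0.8364 + 1.21 × 1.100² = 2.300 kg·m².
T = 2π√(2.300/(1.21 × 9.79 × 1.100)) = 2.64 s.

2.64 s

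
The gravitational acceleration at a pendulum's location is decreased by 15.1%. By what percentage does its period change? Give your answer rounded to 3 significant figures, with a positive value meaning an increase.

8.53%

T ∝ 1/√g, so T'/T = 1/√(0.8490) = 1.085.
Percentage change in T = (1.085 − 1) × 100% = 8.53%.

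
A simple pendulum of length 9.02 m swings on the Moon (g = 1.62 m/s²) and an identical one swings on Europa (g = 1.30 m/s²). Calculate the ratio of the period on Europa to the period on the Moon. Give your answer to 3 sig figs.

1.12

T ∝ 1/√g, so T₂/T₁ = √(g₁/g₂) = √(1.62/1.30) = 1.12.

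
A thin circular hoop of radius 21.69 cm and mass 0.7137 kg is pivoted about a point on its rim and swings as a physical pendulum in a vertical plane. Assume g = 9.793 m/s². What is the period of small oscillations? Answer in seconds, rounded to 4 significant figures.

1.322 s

I_cm = mr² = 0.033576 kg·m². The pivot is at distance d = 0.2169 m from the centre of mass.
By the parallel-axis theorem, I = I_cm + md² = 0.033576 + 0.033576 = 0.067153 kg·m².
T = 2π√(I/(mgd)) = 2π√(0.067153/(0.7137 × 9.793 × 0.2169)) = 1.322 s.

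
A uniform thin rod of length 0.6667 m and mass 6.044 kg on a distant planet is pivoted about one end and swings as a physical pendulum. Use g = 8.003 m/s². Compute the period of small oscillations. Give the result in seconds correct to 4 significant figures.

1.481 s

For a physical pendulum T = 2π√(I/(mgd)), with d = 0.33335 m from pivot to centre of mass.
I_cm = mL²/12 = 6.044 × 0.6667²/12 = 0.22387 kg·m²; I = I_cm + md² = 0.22387 + 6.044 × 0.33335² = 0.89550 kg·m².
T = 2π√(0.89550/(6.044 × 8.003 × 0.33335)) = 1.481 s.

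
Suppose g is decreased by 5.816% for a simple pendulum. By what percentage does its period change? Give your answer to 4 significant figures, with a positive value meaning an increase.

3.041%

T ∝ 1/√g, so T'/T = 1/√(0.94184) = 1.0304.
Percentage change in T = (1.0304 − 1) × 100% = 3.041%.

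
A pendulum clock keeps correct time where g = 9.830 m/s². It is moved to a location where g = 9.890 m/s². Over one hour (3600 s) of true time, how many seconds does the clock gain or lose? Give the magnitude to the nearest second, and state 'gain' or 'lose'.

gain 11 s

The clock's period scales as T ∝ 1/√g, so T'/T = √(9.830/9.890) = 0.996962.
In 3600 s of true time the clock registers 3600/0.996962 = 3611.0 s, so it gains 11 s.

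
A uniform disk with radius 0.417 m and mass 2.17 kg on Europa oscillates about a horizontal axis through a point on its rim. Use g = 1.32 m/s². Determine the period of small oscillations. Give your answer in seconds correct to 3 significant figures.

4.33 s

I_cm = ½mr² = 0.1887 kg·m². The pivot is at distance d = 0.417 m from the centre of mass.
By the parallel-axis theorem, I = I_cm + md² = 0.1887 + 0.3773 = 0.5660 kg·m².
T = 2π√(I/(mgd)) = 2π√(0.5660/(2.17 × 1.32 × 0.417)) = 4.33 s.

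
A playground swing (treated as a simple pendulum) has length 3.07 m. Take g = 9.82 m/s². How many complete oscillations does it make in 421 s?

119

T = 2π√(L/g) = 2π√(3.07/9.82) = 3.513 s.
Number of complete oscillations = ⌊421/3.513⌋ = ⌊119.8⌋ = 119.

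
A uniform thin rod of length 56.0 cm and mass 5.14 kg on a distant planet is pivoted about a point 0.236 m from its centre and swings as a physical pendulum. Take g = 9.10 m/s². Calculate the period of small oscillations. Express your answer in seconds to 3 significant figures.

1.23 s

For a physical pendulum T = 2π√(I/(mgd)), with d = 0.2360 m from pivot to centre of mass.
I_cm = mL²/12 = 5.14 × 0.560²/12 = 0.1343 kg·m²; I = I_cm + md² = 0.1343 + 5.14 × 0.2360² = 0.4206 kg·m².
T = 2π√(0.4206/(5.14 × 9.10 × 0.2360)) = 1.23 s.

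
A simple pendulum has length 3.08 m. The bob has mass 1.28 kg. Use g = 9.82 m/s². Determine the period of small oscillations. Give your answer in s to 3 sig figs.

3.52 s

T = 2π√(L/g) = 2π√(3.08/9.82) = 2π × 0.5600 = 3.52 s.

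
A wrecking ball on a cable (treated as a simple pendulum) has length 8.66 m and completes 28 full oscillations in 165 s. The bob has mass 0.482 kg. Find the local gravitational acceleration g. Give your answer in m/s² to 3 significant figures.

T = 165/28 = 5.893 s.
From T = 2π√(L/g), g = 4π²L/T² = 4π² × 8.66/5.893² = 9.85 m/s².

9.85 m/s²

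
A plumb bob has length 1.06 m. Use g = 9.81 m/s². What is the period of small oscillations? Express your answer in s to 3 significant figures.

2.07 s

T = 2π√(L/g) = 2π√(1.06/9.81) = 2π × 0.3287 = 2.07 s.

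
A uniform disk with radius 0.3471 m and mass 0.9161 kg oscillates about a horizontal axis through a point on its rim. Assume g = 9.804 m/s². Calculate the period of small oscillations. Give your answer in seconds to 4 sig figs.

I_cm = ½mr² = 0.055185 kg·m². The pivot is at distance d = 0.3471 m from the centre of mass.
By the parallel-axis theorem, I = I_cm + md² = 0.055185 + 0.11037 = 0.16556 kg·m².
T = 2π√(I/(mgd)) = 2π√(0.16556/(0.9161 × 9.804 × 0.3471)) = 1.448 s.

1.448 s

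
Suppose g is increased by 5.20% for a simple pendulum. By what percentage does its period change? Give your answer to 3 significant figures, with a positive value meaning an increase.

-2.50%

T ∝ 1/√g, so T'/T = 1/√(1.052) = 0.9750.
Percentage change in T = (0.9750 − 1) × 100% = -2.50%.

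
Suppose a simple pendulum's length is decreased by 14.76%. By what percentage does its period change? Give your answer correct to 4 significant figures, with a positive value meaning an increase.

T ∝ √L, so T'/T = √(0.85240) = 0.92326.
Percentage change in T = (0.92326 − 1) × 100% = -7.674%.

-7.674%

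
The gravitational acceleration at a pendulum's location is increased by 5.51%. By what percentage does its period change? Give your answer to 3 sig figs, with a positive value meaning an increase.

T ∝ 1/√g, so T'/T = 1/√(1.055) = 0.9735.
Percentage change in T = (0.9735 − 1) × 100% = -2.65%.

-2.65%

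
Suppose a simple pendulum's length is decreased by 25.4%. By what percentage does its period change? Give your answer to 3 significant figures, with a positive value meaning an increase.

T ∝ √L, so T'/T = √(0.7460) = 0.8637.
Percentage change in T = (0.8637 − 1) × 100% = -13.6%.

-13.6%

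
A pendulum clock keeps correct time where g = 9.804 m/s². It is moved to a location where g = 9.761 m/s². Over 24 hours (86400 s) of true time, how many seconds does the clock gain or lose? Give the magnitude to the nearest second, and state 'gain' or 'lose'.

lose 190 s

The clock's period scales as T ∝ 1/√g, so T'/T = √(9.804/9.761) = 1.00220.
In 86400 s of true time the clock registers 86400/1.00220 = 86210.3 s, so it loses 190 s.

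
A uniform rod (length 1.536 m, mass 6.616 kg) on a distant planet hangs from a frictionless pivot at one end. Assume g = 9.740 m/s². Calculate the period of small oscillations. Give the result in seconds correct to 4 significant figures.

2.037 s

For a physical pendulum T = 2π√(I/(mgd)), with d = 0.76800 m from pivot to centre of mass.
I_cm = mL²/12 = 6.616 × 1.536²/12 = 1.3008 kg·m²; I = I_cm + md² = 1.3008 + 6.616 × 0.76800² = 5.2030 kg·m².
T = 2π√(5.2030/(6.616 × 9.740 × 0.76800)) = 2.037 s.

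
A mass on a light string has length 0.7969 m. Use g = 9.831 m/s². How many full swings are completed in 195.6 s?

T = 2π√(L/g) = 2π√(0.7969/9.831) = 1.7889 s.
Number of complete oscillations = ⌊195.6/1.7889⌋ = ⌊109.34⌋ = 109.

109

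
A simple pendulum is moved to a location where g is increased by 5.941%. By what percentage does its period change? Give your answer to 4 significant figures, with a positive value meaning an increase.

T ∝ 1/√g, so T'/T = 1/√(1.0594) = 0.97156.
Percentage change in T = (0.97156 − 1) × 100% = -2.844%.

-2.844%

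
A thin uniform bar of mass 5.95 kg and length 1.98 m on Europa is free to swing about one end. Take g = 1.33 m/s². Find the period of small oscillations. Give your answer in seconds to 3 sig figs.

6.26 s

For a physical pendulum T = 2π√(I/(mgd)), with d = 0.9900 m from pivot to centre of mass.
I_cm = mL²/12 = 5.95 × 1.98²/12 = 1.944 kg·m²; I = I_cm + md² = 1.944 + 5.95 × 0.9900² = 7.775 kg·m².
T = 2π√(7.775/(5.95 × 1.33 × 0.9900)) = 6.26 s.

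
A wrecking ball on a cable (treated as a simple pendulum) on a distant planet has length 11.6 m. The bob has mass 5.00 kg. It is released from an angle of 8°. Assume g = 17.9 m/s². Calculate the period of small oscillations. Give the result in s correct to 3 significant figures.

T = 2π√(L/g) = 2π√(11.6/17.9) = 2π × 0.8050 = 5.06 s.

5.06 s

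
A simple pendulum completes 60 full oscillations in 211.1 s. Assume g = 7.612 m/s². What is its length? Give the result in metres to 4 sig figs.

T = 211.1/60 = 3.5183 s.
From T = 2π√(L/g), L = gT²/(4π²) = 7.612 × 3.5183²/(4π²) = 2.387 m.

2.387 m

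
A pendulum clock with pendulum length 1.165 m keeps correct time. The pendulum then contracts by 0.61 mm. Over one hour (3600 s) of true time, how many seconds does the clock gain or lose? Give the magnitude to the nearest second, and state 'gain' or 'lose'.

gain 1 s

T ∝ √L, so T'/T = √(1.16439/1.165) = 0.999738.
In 3600 s of true time the clock registers 3600/0.999738 = 3600.9 s, so it gains 1 s.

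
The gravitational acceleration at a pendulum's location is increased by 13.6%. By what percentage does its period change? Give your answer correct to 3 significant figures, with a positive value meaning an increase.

T ∝ 1/√g, so T'/T = 1/√(1.136) = 0.9382.
Percentage change in T = (0.9382 − 1) × 100% = -6.18%.

-6.18%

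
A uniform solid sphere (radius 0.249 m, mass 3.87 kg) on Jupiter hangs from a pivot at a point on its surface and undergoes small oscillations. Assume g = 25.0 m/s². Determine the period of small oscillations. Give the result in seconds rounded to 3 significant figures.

I_cm = (2/5)mr² = 0.09598 kg·m². The pivot is at distance d = 0.249 m from the centre of mass.
By the parallel-axis theorem, I = I_cm + md² = 0.09598 + 0.2399 = 0.3359 kg·m².
T = 2π√(I/(mgd)) = 2π√(0.3359/(3.87 × 25.0 × 0.249)) = 0.742 s.

0.742 s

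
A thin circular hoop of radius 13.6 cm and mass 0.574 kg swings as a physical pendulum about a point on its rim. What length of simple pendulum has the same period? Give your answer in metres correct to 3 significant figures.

0.272 m

The equivalent simple-pendulum length is L_eq = I/(md), where I is about the pivot and d = 0.1360 m.
I_cm = mR² = 0.01062 kg·m², so I = I_cm + md² = 0.01062 + 0.01062 = 0.02123 kg·m².
L_eq = 0.02123/(0.574 × 0.1360) = 0.272 m.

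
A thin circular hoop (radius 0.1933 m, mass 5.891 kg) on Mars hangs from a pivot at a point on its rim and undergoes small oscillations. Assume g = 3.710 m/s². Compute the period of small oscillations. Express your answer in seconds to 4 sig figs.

2.028 s

I_cm = mr² = 0.22012 kg·m². The pivot is at distance d = 0.1933 m from the centre of mass.
By the parallel-axis theorem, I = I_cm + md² = 0.22012 + 0.22012 = 0.44023 kg·m².
T = 2π√(I/(mgd)) = 2π√(0.44023/(5.891 × 3.710 × 0.1933)) = 2.028 s.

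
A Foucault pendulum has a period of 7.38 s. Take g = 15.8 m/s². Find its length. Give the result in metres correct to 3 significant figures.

21.8 m

From T = 2π√(L/g), L = gT²/(4π²) = 15.8 × 7.380²/(4π²) = 21.8 m.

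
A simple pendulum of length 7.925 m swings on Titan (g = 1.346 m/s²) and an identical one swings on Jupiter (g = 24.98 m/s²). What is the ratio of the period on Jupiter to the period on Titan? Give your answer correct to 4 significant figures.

0.2321

T ∝ 1/√g, so T₂/T₁ = √(g₁/g₂) = √(1.346/24.98) = 0.2321.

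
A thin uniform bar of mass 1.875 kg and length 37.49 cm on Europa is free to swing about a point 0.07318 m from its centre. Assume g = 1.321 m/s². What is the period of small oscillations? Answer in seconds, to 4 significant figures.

For a physical pendulum T = 2π√(I/(mgd)), with d = 0.073180 m from pivot to centre of mass.
I_cm = mL²/12 = 1.875 × 0.3749²/12 = 0.021961 kg·m²; I = I_cm + md² = 0.021961 + 1.875 × 0.073180² = 0.032002 kg·m².
T = 2π√(0.032002/(1.875 × 1.321 × 0.073180)) = 2.640 s.

2.640 s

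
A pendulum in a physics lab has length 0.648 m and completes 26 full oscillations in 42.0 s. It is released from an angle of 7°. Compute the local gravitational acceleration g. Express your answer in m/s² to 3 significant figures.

T = 42.0/26 = 1.615 s.
From T = 2π√(L/g), g = 4π²L/T² = 4π² × 0.648/1.615² = 9.80 m/s².

9.80 m/s²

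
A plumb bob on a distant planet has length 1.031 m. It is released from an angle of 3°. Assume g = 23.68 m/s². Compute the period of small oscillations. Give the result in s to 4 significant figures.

T = 2π√(L/g) = 2π√(1.031/23.68) = 2π × 0.20866 = 1.311 s.

1.311 s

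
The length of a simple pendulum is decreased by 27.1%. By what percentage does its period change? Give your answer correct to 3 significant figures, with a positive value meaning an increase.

-14.6%

T ∝ √L, so T'/T = √(0.7290) = 0.8538.
Percentage change in T = (0.8538 − 1) × 100% = -14.6%.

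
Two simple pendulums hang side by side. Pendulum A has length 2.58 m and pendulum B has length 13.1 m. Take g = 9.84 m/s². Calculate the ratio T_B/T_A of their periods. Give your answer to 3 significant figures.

T ∝ √L, so T_B/T_A = √(L_B/L_A) = √(13.1/2.58) = 2.25.

2.25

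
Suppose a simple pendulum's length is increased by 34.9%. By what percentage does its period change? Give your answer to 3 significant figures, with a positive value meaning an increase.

T ∝ √L, so T'/T = √(1.349) = 1.161.
Percentage change in T = (1.161 − 1) × 100% = 16.1%.

16.1%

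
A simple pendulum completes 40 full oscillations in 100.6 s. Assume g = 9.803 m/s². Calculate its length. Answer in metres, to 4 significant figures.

1.571 m

T = 100.6/40 = 2.5150 s.
From T = 2π√(L/g), L = gT²/(4π²) = 9.803 × 2.5150²/(4π²) = 1.571 m.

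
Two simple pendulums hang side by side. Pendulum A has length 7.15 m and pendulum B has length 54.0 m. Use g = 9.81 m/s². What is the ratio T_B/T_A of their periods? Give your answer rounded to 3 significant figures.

T ∝ √L, so T_B/T_A = √(L_B/L_A) = √(54.0/7.15) = 2.75.

2.75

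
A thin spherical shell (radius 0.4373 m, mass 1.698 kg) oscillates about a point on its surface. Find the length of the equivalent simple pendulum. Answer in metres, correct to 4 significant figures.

The equivalent simple-pendulum length is L_eq = I/(md), where I is about the pivot and d = 0.43730 m.
I_cm = (2/3)mR² = 0.21647 kg·m², so I = I_cm + md² = 0.21647 + 0.32471 = 0.54118 kg·m².
L_eq = 0.54118/(1.698 × 0.43730) = 0.7288 m.

0.7288 m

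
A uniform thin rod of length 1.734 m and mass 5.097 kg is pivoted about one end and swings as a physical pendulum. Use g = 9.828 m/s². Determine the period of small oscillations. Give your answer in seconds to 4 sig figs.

2.155 s

For a physical pendulum T = 2π√(I/(mgd)), with d = 0.86700 m from pivot to centre of mass.
I_cm = mL²/12 = 5.097 × 1.734²/12 = 1.2771 kg·m²; I = I_cm + md² = 1.2771 + 5.097 × 0.86700² = 5.1085 kg·m².
T = 2π√(5.1085/(5.097 × 9.828 × 0.86700)) = 2.155 s.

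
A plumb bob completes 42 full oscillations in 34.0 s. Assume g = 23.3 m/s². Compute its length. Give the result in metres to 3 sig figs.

T = 34.0/42 = 0.8095 s.
From T = 2π√(L/g), L = gT²/(4π²) = 23.3 × 0.8095²/(4π²) = 0.387 m.

0.387 m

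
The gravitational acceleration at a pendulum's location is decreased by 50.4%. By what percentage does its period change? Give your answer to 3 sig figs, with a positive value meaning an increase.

T ∝ 1/√g, so T'/T = 1/√(0.4960) = 1.420.
Percentage change in T = (1.420 − 1) × 100% = 42.0%.

42.0%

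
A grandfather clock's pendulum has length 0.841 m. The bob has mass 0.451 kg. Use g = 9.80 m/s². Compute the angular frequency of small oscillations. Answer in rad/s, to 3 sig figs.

3.41 rad/s

ω = √(g/L) = √(9.80/0.841) = 3.41 rad/s.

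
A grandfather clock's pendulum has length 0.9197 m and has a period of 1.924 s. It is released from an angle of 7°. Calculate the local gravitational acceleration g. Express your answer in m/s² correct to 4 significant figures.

9.808 m/s²

From T = 2π√(L/g), g = 4π²L/T² = 4π² × 0.9197/1.9240² = 9.808 m/s².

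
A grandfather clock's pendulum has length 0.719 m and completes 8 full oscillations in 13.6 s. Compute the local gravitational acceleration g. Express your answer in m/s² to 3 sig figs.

9.82 m/s²

T = 13.6/8 = 1.700 s.
From T = 2π√(L/g), g = 4π²L/T² = 4π² × 0.719/1.700² = 9.82 m/s².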